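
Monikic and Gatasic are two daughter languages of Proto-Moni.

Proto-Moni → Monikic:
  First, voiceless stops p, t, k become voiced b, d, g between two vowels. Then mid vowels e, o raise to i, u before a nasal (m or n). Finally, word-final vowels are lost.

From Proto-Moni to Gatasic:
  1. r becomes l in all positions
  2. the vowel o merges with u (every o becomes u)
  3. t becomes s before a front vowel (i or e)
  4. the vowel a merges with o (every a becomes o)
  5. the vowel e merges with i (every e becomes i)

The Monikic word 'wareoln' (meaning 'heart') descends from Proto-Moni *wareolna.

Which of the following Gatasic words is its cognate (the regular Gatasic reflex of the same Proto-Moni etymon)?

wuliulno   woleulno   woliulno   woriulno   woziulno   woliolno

woliulno

Gatasic: start from *wareolna.
  rule 1 (unconditioned shift): wareolna → waleolna
  rule 2 (vowel merger): waleolna → waleulna
  rule 3: no change — waleulna
  rule 4 (vowel merger): waleulna → woleulno
  rule 5 (vowel merger): woleulno → woliulno
  ⇒ Gatasic woliulno
Among the options, 'woliulno' alone shows every Gatasic change applied in order.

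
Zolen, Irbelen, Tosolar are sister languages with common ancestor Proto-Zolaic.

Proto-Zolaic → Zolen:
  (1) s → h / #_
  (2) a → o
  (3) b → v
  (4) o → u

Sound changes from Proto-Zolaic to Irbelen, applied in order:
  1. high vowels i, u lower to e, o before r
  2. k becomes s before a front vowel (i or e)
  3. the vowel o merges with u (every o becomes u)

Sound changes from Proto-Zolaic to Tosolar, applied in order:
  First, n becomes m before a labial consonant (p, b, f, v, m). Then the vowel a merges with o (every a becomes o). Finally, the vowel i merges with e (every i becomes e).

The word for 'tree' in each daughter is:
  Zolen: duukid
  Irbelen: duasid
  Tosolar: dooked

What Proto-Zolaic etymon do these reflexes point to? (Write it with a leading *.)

Position 2: Zolen has u, Irbelen has u, Tosolar has o. Taking the neighbouring segments as reconstructed: Zolen u could go back to *a or *o or *u; Irbelen u could go back to *o or *u; Tosolar o could go back to *a or *o — the one source consistent with every daughter is *o.
Position 4: Zolen has k, Irbelen has s, Tosolar has k. Zolen preserves k here (none of its changes turn any other segment into k), so the proto-segment is *k.
Continuing position by position gives *doakid; check it forward:
Zolen: *doakid > dookid > duukid  (by vowel merger, vowel merger)
Irbelen: start from *doakid.
  rule 1: no change — doakid
  rule 2 (palatalisation): doakid → doasid
  rule 3 (vowel merger): doasid → duasid
  ⇒ Irbelen duasid
Tosolar: *doakid > dookid > dooked  (by vowel merger, vowel merger)
No other proto-form is consistent with every reflex, so the reconstruction is *doakid.

*doakid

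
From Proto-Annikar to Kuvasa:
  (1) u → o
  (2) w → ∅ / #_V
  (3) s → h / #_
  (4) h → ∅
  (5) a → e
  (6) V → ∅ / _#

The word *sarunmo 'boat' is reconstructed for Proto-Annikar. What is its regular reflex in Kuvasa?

Kuvasa: *sarunmo
  sarunmo → saronmo   [vowel merger]
  saronmo (rule 2 does not apply)
  saronmo → haronmo   [debuccalisation]
  haronmo → aronmo   [h-loss]
  aronmo → eronmo   [vowel merger]
  eronmo → eronm   [apocope]
  giving Kuvasa eronm.

eronm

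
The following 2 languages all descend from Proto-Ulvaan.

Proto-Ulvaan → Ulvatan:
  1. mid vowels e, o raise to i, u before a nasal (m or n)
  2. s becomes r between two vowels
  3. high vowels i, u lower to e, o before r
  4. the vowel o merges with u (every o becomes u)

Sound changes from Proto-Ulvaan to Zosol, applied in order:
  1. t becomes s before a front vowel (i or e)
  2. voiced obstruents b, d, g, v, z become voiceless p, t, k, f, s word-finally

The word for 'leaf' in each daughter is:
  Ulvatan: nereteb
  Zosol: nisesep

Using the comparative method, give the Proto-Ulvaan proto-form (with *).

*niseteb

Position 2: Ulvatan has e, Zosol has i. Zosol preserves i here (none of its changes turn any other segment into i), so the proto-segment is *i.
Position 5: Ulvatan has t, Zosol has s. Ulvatan preserves t here (none of its changes turn any other segment into t), so the proto-segment is *t.
Continuing position by position gives *niseteb; check it forward:
Ulvatan: *niseteb > nireteb > nereteb  (by rhotacism, pre-rhotic lowering)
Zosol: *niseteb
  niseteb → niseseb   [palatalisation]
  niseseb → nisesep   [final devoicing]
  giving Zosol nisesep.
*niseteb is the unique common source.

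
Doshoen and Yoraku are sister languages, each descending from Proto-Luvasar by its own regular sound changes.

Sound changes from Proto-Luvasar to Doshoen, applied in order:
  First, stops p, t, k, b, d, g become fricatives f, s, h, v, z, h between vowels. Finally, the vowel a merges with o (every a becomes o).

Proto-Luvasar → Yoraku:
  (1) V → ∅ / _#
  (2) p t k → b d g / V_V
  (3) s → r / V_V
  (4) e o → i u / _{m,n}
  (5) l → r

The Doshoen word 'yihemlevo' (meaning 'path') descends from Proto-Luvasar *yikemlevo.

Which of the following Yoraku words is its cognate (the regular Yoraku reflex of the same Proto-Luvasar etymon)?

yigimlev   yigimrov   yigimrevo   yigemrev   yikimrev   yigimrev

yigimrev

Yoraku: *yikemlevo
  yikemlevo → yikemlev   [apocope]
  yikemlev → yigemlev   [intervocalic voicing]
  yigemlev (rule 3 does not apply)
  yigemlev → yigimlev   [pre-nasal raising]
  yigimlev → yigimrev   [unconditioned shift]
  giving Yoraku yigimrev.
Only 'yigimrev' matches the regular Yoraku development of *yikemlevo.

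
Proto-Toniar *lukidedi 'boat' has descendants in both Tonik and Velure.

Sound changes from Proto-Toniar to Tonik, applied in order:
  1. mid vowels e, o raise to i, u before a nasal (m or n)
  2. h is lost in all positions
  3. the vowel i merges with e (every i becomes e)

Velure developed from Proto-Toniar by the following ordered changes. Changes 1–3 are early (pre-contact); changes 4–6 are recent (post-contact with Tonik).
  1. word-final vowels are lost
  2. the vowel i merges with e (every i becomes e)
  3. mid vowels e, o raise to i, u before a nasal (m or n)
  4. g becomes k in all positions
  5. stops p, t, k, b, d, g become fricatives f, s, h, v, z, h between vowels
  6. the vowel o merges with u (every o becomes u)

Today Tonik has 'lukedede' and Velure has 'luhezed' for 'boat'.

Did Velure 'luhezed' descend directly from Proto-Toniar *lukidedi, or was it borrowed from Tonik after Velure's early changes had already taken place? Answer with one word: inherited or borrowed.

inherited

If inherited, *lukidedi would pass through all of Velure's changes:
Velure: start from *lukidedi.
  rule 1 (apocope): lukidedi → lukided
  rule 2 (vowel merger): lukided → lukeded
  rule 3: no change — lukeded
  rule 4: no change — lukeded
  rule 5 (intervocalic lenition): lukeded → luhezed
  rule 6: no change — luhezed
  ⇒ Velure luhezed
If borrowed from Tonik 'lukedede' after the early changes, it would undergo only the recent ones:
  rule 4 (unconditioned shift): no change (lukedede)
  rule 5 (intervocalic lenition): lukedede → luhezeze
  rule 6 (vowel merger): no change (luhezeze)
  ⇒ as a loan: luhezeze
Velure 'luhezed' matches the inherited outcome exactly, so it is an inherited cognate, not a loan.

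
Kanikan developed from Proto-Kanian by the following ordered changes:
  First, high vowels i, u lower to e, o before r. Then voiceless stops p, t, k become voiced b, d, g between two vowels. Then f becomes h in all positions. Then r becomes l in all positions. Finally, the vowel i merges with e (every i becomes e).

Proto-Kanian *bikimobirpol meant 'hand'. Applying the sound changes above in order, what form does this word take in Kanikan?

begemobelpol

Kanikan: *bikimobirpol
  bikimobirpol → bikimoberpol   [pre-rhotic lowering]
  bikimoberpol → bigimoberpol   [intervocalic voicing]
  bigimoberpol (rule 3 does not apply)
  bigimoberpol → bigimobelpol   [unconditioned shift]
  bigimobelpol → begemobelpol   [vowel merger]
  giving Kanikan begemobelpol.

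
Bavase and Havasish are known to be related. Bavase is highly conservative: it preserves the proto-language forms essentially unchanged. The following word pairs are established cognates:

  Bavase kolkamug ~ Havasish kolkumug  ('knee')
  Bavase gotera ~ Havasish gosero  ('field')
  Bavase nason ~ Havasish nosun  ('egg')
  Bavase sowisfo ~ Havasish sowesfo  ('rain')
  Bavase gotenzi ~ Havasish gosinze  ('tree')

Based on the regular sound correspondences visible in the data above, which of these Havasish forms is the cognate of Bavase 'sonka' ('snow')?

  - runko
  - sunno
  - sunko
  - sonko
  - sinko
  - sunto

nason ~ nosun — Bavase o corresponds to Havasish u after a consonant, before a nasal.
gotera ~ gosero — Bavase a corresponds to Havasish o word-finally.
Applying these to Bavase 'sonka':
  sonka → sunka   (o→u after a consonant, before a nasal)
  sunka → sunko   (a→o word-finally)
So the Havasish cognate is 'sunko'.

sunko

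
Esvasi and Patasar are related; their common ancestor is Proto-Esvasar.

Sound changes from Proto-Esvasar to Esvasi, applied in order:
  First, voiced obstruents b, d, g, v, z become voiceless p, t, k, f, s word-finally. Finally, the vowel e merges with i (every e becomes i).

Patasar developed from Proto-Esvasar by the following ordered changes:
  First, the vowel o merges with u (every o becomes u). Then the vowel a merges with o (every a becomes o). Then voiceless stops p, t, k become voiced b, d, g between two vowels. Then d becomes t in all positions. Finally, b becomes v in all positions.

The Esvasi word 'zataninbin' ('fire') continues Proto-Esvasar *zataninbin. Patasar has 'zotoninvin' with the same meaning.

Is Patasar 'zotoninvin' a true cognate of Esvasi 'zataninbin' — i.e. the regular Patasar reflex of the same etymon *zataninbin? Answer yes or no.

yes

Derive the expected Patasar reflex of *zataninbin:
Patasar: *zataninbin
  zataninbin (rule 1 does not apply)
  zataninbin → zotoninbin   [vowel merger]
  zotoninbin → zodoninbin   [intervocalic voicing]
  zodoninbin → zotoninbin   [unconditioned shift]
  zotoninbin → zotoninvin   [unconditioned shift]
  giving Patasar zotoninvin.
Patasar 'zotoninvin' matches the regular reflex exactly, so the pair is cognate.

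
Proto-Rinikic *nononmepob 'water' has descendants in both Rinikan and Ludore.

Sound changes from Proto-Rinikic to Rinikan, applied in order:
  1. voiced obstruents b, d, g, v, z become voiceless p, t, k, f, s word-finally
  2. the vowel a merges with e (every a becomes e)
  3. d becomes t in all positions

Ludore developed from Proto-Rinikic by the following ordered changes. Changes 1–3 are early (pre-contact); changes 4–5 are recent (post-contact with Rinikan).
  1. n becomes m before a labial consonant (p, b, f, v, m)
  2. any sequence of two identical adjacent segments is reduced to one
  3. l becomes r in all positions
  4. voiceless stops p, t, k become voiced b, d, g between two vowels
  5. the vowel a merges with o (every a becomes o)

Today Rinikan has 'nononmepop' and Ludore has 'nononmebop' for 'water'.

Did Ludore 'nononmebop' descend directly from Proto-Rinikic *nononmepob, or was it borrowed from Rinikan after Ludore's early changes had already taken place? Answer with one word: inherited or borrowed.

borrowed

If inherited, *nononmepob would pass through all of Ludore's changes:
Ludore: *nononmepob > nonommepob > nonomepob > nonomebob  (by nasal place assimilation, degemination, intervocalic voicing)
If borrowed from Rinikan 'nononmepop' after the early changes, it would undergo only the recent ones:
  rule 4 (intervocalic voicing): nononmepop → nononmebop
  rule 5 (vowel merger): no change (nononmebop)
  ⇒ as a loan: nononmebop
Ludore 'nononmebop' matches the loan outcome 'nononmebop', not the inherited 'nonomebob' — it skipped the early Ludore changes, so it was borrowed from Rinikan.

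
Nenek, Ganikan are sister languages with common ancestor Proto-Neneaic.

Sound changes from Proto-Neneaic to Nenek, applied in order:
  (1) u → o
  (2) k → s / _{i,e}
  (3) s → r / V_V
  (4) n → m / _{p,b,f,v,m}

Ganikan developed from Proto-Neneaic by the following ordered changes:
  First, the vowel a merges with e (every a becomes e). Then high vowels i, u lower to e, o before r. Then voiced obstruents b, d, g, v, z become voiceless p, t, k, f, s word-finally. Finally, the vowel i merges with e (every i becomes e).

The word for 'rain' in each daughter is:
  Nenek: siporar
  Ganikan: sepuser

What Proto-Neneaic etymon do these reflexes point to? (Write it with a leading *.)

*sipusar

Position 6: Nenek has a, Ganikan has e. Nenek preserves a here (none of its changes turn any other segment into a), so the proto-segment is *a.
Position 2: Nenek has i, Ganikan has e. Nenek preserves i here (none of its changes turn any other segment into i), so the proto-segment is *i.
Position 5: Nenek has r, Ganikan has s. Taking the neighbouring segments as reconstructed: Nenek r could go back to *s or *r; Ganikan s can only go back to *s — the one source consistent with every daughter is *s.
Verify the candidate proto-form against each daughter:
Nenek: *sipusar
  sipusar → siposar   [vowel merger]
  siposar (rule 2 does not apply)
  siposar → siporar   [rhotacism]
  siporar (rule 4 does not apply)
  giving Nenek siporar.
Ganikan: *sipusar > sipuser > sepuser  (by vowel merger, vowel merger)
No other proto-form is consistent with every reflex, so the reconstruction is *sipusar.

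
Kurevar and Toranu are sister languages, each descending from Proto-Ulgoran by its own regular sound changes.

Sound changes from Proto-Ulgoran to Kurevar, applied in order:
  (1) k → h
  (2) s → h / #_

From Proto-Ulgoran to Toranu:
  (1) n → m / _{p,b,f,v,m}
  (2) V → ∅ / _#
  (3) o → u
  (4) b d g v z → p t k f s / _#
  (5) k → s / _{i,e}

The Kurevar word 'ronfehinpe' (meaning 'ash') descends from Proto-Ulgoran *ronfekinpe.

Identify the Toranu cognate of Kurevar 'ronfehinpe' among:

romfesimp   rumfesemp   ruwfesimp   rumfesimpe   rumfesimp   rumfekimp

Toranu: *ronfekinpe
  ronfekinpe → romfekimpe   [nasal place assimilation]
  romfekimpe → romfekimp   [apocope]
  romfekimp → rumfekimp   [vowel merger]
  rumfekimp (rule 4 does not apply)
  rumfekimp → rumfesimp   [palatalisation]
  giving Toranu rumfesimp.
Among the options, 'rumfesimp' alone shows every Toranu change applied in order.

rumfesimp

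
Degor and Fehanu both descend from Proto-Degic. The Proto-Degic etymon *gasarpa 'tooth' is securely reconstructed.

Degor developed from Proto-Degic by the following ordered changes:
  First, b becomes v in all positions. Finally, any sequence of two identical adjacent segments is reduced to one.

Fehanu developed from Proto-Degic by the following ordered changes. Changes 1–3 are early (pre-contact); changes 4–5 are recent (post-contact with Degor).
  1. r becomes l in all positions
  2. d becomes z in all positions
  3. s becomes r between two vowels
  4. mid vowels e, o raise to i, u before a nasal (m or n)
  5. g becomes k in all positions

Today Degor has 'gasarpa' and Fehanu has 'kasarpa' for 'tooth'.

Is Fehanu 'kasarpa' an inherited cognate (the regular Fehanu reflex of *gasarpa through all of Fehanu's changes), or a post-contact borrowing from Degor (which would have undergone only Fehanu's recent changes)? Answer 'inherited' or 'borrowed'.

If inherited, *gasarpa would pass through all of Fehanu's changes:
Fehanu: start from *gasarpa.
  rule 1 (unconditioned shift): gasarpa → gasalpa
  rule 2: no change — gasalpa
  rule 3 (rhotacism): gasalpa → garalpa
  rule 4: no change — garalpa
  rule 5 (unconditioned shift): garalpa → karalpa
  ⇒ Fehanu karalpa
If borrowed from Degor 'gasarpa' after the early changes, it would undergo only the recent ones:
  rule 4 (pre-nasal raising): no change (gasarpa)
  rule 5 (unconditioned shift): gasarpa → kasarpa
  ⇒ as a loan: kasarpa
Fehanu 'kasarpa' matches the loan outcome 'kasarpa', not the inherited 'karalpa' — it skipped the early Fehanu changes, so it was borrowed from Degor.

borrowed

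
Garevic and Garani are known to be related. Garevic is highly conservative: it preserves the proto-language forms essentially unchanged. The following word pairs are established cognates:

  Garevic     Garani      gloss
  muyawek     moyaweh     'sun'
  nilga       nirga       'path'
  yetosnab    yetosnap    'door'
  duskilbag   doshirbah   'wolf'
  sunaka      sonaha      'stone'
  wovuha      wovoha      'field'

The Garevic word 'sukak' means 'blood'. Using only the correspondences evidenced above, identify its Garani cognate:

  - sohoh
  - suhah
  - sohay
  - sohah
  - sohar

sohah

muyawek ~ moyaweh, duskilbag ~ doshirbah — Garevic u corresponds to Garani o after a consonant, before a consonant other than r, m, n, p, b, f, v.
sunaka ~ sonaha — Garevic k corresponds to Garani h between vowels (before a back vowel).
muyawek ~ moyaweh — Garevic k corresponds to Garani h word-finally.
Applying these to Garevic 'sukak':
  sukak → sokak   (u→o after a consonant, before a consonant other than r, m, n, p, b, f, v)
  sokak → sohak   (k→h between vowels (before a back vowel))
  sohak → sohah   (k→h word-finally)
So the Garani cognate is 'sohah'.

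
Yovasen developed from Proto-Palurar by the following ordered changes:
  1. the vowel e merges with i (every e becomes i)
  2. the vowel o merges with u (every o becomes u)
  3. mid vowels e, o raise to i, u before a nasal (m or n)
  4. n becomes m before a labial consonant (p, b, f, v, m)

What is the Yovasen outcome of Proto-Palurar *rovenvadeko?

ruvimvadiku

Yovasen: *rovenvadeko > rovinvadiko > ruvinvadiku > ruvimvadiku  (by vowel merger, vowel merger, nasal place assimilation)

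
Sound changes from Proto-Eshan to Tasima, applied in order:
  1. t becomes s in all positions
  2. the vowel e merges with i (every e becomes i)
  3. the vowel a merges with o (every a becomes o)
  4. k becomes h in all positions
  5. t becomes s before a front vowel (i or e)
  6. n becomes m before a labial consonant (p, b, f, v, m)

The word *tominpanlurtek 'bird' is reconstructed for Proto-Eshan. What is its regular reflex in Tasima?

somimponlursih

Tasima: start from *tominpanlurtek.
  rule 1 (unconditioned shift): tominpanlurtek → sominpanlursek
  rule 2 (vowel merger): sominpanlursek → sominpanlursik
  rule 3 (vowel merger): sominpanlursik → sominponlursik
  rule 4 (unconditioned shift): sominponlursik → sominponlursih
  rule 5: no change — sominponlursih
  rule 6 (nasal place assimilation): sominponlursih → somimponlursih
  ⇒ Tasima somimponlursih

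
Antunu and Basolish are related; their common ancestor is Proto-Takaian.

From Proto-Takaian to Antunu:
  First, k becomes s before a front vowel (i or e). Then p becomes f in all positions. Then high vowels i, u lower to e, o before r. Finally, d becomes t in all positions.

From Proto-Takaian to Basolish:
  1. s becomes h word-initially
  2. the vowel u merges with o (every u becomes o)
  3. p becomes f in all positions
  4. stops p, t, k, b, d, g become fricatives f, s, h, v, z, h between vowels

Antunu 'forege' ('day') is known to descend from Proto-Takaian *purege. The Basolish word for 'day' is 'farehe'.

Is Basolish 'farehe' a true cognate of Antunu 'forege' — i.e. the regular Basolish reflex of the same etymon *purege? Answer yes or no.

Derive the expected Basolish reflex of *purege:
Basolish: *purege
  purege (rule 1 does not apply)
  purege → porege   [vowel merger]
  porege → forege   [unconditioned shift]
  forege → forehe   [intervocalic lenition]
  giving Basolish forehe.
The regular Basolish reflex would be 'forehe', but the attested form is 'farehe'. The correspondence is irregular, so they are not cognates (the Basolish form has a different source).

no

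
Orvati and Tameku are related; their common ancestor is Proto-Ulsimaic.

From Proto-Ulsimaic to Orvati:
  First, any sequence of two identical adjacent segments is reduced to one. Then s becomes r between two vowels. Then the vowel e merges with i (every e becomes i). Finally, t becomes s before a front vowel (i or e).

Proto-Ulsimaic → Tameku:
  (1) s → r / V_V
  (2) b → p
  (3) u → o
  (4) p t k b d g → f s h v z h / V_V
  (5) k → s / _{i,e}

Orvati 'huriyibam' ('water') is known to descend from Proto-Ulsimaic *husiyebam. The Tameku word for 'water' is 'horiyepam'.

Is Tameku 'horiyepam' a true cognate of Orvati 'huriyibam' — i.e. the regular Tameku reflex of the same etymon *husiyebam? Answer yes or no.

Derive the expected Tameku reflex of *husiyebam:
Tameku: start from *husiyebam.
  rule 1 (rhotacism): husiyebam → huriyebam
  rule 2 (unconditioned shift): huriyebam → huriyepam
  rule 3 (vowel merger): huriyepam → horiyepam
  rule 4 (intervocalic lenition): horiyepam → horiyefam
  rule 5: no change — horiyefam
  ⇒ Tameku horiyefam
The regular Tameku reflex would be 'horiyefam', but the attested form is 'horiyepam'. The correspondence is irregular, so they are not cognates (the Tameku form has a different source).

no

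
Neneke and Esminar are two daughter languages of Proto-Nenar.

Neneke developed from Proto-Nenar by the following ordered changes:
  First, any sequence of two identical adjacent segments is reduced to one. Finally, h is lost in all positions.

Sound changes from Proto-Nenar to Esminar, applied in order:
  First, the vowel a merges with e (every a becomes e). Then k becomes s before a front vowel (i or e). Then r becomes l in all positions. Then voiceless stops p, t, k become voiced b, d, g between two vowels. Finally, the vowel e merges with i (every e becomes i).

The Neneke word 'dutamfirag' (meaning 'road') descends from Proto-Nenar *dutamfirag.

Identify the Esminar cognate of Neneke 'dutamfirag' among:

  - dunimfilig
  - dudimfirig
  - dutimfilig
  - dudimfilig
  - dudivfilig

dudimfilig

Esminar: *dutamfirag > dutemfireg > dutemfileg > dudemfileg > dudimfilig  (by vowel merger, unconditioned shift, intervocalic voicing, vowel merger)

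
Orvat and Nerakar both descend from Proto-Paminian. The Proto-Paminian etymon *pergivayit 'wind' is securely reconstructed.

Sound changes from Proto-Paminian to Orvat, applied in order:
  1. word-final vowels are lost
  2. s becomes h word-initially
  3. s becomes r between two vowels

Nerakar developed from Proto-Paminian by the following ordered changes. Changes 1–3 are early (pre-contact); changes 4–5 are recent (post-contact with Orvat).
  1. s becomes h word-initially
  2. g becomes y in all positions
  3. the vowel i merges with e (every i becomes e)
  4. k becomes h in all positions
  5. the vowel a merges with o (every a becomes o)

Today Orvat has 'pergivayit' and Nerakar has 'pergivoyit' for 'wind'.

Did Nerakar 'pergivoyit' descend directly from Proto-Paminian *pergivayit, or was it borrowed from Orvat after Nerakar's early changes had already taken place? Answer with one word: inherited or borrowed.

borrowed

If inherited, *pergivayit would pass through all of Nerakar's changes:
Nerakar: *pergivayit > peryivayit > peryevayet > peryevoyet  (by unconditioned shift, vowel merger, vowel merger)
If borrowed from Orvat 'pergivayit' after the early changes, it would undergo only the recent ones:
  rule 4 (unconditioned shift): no change (pergivayit)
  rule 5 (vowel merger): pergivayit → pergivoyit
  ⇒ as a loan: pergivoyit
Nerakar 'pergivoyit' matches the loan outcome 'pergivoyit', not the inherited 'peryevoyet' — it skipped the early Nerakar changes, so it was borrowed from Orvat.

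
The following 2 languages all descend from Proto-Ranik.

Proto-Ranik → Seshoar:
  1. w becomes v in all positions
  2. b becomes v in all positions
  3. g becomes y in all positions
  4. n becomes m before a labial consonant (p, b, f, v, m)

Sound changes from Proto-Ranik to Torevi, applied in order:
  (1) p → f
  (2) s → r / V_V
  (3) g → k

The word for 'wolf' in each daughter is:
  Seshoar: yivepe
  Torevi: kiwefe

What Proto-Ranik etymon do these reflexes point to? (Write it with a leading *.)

Position 3: Seshoar has v, Torevi has w. Torevi preserves w here (none of its changes turn any other segment into w), so the proto-segment is *w.
Position 5: Seshoar has p, Torevi has f. Seshoar preserves p here (none of its changes turn any other segment into p), so the proto-segment is *p.
Continuing position by position gives *giwepe; check it forward:
Seshoar: *giwepe > givepe > yivepe  (by unconditioned shift, unconditioned shift)
Torevi: *giwepe > giwefe > kiwefe  (by unconditioned shift, unconditioned shift)
No other proto-form is consistent with every reflex, so the reconstruction is *giwepe.

*giwepe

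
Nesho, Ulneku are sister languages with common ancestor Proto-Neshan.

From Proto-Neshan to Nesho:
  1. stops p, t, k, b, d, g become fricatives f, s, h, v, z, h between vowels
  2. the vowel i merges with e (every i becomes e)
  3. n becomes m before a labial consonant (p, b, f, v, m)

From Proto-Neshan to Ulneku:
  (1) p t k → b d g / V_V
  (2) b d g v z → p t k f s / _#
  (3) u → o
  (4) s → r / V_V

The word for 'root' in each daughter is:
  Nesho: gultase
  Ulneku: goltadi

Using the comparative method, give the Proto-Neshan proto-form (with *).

Position 7: Nesho has e, Ulneku has i. Ulneku preserves i here (none of its changes turn any other segment into i), so the proto-segment is *i.
Position 6: Nesho has s, Ulneku has d. Taking the neighbouring segments as reconstructed: Nesho s could go back to *t or *s; Ulneku d could go back to *t or *d — the one source consistent with every daughter is *t.
Position 2: Nesho has u, Ulneku has o. Nesho preserves u here (none of its changes turn any other segment into u), so the proto-segment is *u.
Verify the candidate proto-form against each daughter:
Nesho: *gultati
  gultati → gultasi   [intervocalic lenition]
  gultasi → gultase   [vowel merger]
  gultase (rule 3 does not apply)
  giving Nesho gultase.
Ulneku: *gultati
  gultati → gultadi   [intervocalic voicing]
  gultadi (rule 2 does not apply)
  gultadi → goltadi   [vowel merger]
  goltadi (rule 4 does not apply)
  giving Ulneku goltadi.
No other proto-form is consistent with every reflex, so the reconstruction is *gultati.

*gultati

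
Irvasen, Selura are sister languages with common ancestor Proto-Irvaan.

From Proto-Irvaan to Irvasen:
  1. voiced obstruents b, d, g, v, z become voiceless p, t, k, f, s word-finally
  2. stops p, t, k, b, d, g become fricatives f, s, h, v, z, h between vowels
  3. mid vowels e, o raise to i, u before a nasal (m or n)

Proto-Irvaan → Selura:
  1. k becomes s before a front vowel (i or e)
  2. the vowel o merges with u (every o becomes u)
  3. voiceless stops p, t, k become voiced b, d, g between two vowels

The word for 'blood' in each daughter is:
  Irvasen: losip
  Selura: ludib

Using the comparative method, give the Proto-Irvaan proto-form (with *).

*lotib

Position 2: Irvasen has o, Selura has u. Irvasen preserves o here (none of its changes turn any other segment into o), so the proto-segment is *o.
Position 5: Irvasen has p, Selura has b. Taking the neighbouring segments as reconstructed: Irvasen p could go back to *p or *b; Selura b can only go back to *b — the one source consistent with every daughter is *b.
This points to *lotib. Verify forward in each daughter:
Irvasen: *lotib > lotip > losip  (by final devoicing, intervocalic lenition)
Selura: start from *lotib.
  rule 1: no change — lotib
  rule 2 (vowel merger): lotib → lutib
  rule 3 (intervocalic voicing): lutib → ludib
  ⇒ Selura ludib
Only *lotib yields all of Irvasen losip, Selura ludib.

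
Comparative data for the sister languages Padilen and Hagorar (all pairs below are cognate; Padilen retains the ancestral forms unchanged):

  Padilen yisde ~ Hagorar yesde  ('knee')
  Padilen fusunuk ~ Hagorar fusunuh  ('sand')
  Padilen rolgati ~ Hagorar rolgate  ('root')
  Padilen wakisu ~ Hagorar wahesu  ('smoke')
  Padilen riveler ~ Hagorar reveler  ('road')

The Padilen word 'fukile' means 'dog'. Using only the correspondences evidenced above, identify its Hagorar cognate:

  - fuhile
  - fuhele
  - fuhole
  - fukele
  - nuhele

fuhele

wakisu ~ wahesu — Padilen k corresponds to Hagorar h between vowels (before a front vowel).
yisde ~ yesde, wakisu ~ wahesu — Padilen i corresponds to Hagorar e after a consonant, before a consonant other than r, m, n, p, b, f, v.
Applying these to Padilen 'fukile':
  fukile → fuhile   (k→h between vowels (before a front vowel))
  fuhile → fuhele   (i→e after a consonant, before a consonant other than r, m, n, p, b, f, v)
So the Hagorar cognate is 'fuhele'.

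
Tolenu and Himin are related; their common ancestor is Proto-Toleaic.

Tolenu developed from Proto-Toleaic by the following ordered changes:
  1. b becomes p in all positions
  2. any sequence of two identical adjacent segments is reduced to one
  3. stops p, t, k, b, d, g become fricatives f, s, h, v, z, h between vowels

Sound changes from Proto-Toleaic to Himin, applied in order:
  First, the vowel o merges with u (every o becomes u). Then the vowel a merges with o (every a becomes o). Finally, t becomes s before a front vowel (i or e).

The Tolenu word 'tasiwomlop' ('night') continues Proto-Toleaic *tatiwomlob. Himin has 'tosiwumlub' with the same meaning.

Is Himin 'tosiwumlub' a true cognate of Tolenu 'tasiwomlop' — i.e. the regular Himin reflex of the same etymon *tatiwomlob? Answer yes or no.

yes

Derive the expected Himin reflex of *tatiwomlob:
Himin: *tatiwomlob > tatiwumlub > totiwumlub > tosiwumlub  (by vowel merger, vowel merger, palatalisation)
Himin 'tosiwumlub' matches the regular reflex exactly, so the pair is cognate.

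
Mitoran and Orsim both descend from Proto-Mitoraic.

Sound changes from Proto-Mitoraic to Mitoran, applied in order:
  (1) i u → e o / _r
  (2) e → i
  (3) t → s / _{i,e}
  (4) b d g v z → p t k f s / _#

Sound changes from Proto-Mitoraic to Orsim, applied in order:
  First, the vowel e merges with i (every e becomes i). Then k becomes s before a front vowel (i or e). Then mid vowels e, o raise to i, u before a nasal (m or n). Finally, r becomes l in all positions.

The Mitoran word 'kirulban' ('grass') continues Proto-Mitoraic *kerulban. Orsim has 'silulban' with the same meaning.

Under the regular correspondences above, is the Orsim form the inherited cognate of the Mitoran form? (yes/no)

Derive the expected Orsim reflex of *kerulban:
Orsim: start from *kerulban.
  rule 1 (vowel merger): kerulban → kirulban
  rule 2 (palatalisation): kirulban → sirulban
  rule 3: no change — sirulban
  rule 4 (unconditioned shift): sirulban → silulban
  ⇒ Orsim silulban
Orsim 'silulban' matches the regular reflex exactly, so the pair is cognate.

yes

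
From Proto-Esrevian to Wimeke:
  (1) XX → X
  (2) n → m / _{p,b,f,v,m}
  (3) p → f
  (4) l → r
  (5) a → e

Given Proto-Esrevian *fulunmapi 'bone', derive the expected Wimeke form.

furummefi

Wimeke: start from *fulunmapi.
  rule 1: no change — fulunmapi
  rule 2 (nasal place assimilation): fulunmapi → fulummapi
  rule 3 (unconditioned shift): fulummapi → fulummafi
  rule 4 (unconditioned shift): fulummafi → furummafi
  rule 5 (vowel merger): furummafi → furummefi
  ⇒ Wimeke furummefi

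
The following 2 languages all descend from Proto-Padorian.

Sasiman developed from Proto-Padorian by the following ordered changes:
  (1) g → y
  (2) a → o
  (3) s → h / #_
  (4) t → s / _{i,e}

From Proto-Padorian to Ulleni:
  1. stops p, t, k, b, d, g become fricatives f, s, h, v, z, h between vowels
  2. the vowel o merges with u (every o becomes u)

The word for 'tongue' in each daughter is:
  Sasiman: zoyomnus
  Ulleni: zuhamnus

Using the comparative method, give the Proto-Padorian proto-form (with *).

Position 4: Sasiman has o, Ulleni has a. Ulleni preserves a here (none of its changes turn any other segment into a), so the proto-segment is *a.
Position 2: Sasiman has o, Ulleni has u. Taking the neighbouring segments as reconstructed: Sasiman o could go back to *a or *o; Ulleni u could go back to *o or *u — the one source consistent with every daughter is *o.
Continuing position by position gives *zogamnus; check it forward:
Sasiman: start from *zogamnus.
  rule 1 (unconditioned shift): zogamnus → zoyamnus
  rule 2 (vowel merger): zoyamnus → zoyomnus
  rule 3: no change — zoyomnus
  rule 4: no change — zoyomnus
  ⇒ Sasiman zoyomnus
Ulleni: *zogamnus > zohamnus > zuhamnus  (by intervocalic lenition, vowel merger)
Only *zogamnus yields all of Sasiman zoyomnus, Ulleni zuhamnus.

*zogamnus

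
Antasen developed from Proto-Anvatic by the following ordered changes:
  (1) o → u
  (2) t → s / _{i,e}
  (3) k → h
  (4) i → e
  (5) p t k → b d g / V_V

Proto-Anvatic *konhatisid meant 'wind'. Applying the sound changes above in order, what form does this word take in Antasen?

hunhasesed

Antasen: *konhatisid
  konhatisid → kunhatisid   [vowel merger]
  kunhatisid → kunhasisid   [palatalisation]
  kunhasisid → hunhasisid   [unconditioned shift]
  hunhasisid → hunhasesed   [vowel merger]
  hunhasesed (rule 5 does not apply)
  giving Antasen hunhasesed.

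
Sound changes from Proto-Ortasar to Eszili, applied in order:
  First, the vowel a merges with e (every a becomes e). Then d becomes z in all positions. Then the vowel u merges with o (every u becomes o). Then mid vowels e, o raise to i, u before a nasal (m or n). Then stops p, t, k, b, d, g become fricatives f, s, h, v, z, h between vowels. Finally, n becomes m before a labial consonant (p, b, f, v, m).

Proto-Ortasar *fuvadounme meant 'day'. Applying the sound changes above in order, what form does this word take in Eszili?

fovezoumme

Eszili: *fuvadounme
  fuvadounme → fuvedounme   [vowel merger]
  fuvedounme → fuvezounme   [unconditioned shift]
  fuvezounme → fovezoonme   [vowel merger]
  fovezoonme → fovezounme   [pre-nasal raising]
  fovezounme (rule 5 does not apply)
  fovezounme → fovezoumme   [nasal place assimilation]
  giving Eszili fovezoumme.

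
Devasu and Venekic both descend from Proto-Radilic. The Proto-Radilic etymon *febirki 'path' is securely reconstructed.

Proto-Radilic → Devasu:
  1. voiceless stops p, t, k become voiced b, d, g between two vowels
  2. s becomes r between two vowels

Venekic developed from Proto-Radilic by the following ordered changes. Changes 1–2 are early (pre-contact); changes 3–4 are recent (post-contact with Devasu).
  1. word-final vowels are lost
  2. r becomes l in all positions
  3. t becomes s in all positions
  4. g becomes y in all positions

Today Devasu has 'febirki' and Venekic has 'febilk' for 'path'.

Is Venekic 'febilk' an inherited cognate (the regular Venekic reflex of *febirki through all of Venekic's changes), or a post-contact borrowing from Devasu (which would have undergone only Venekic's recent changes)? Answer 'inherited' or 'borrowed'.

inherited

If inherited, *febirki would pass through all of Venekic's changes:
Venekic: *febirki
  febirki → febirk   [apocope]
  febirk → febilk   [unconditioned shift]
  febilk (rule 3 does not apply)
  febilk (rule 4 does not apply)
  giving Venekic febilk.
If borrowed from Devasu 'febirki' after the early changes, it would undergo only the recent ones:
  rule 3 (unconditioned shift): no change (febirki)
  rule 4 (unconditioned shift): no change (febirki)
  ⇒ as a loan: febirki
Venekic 'febilk' matches the inherited outcome exactly, so it is an inherited cognate, not a loan.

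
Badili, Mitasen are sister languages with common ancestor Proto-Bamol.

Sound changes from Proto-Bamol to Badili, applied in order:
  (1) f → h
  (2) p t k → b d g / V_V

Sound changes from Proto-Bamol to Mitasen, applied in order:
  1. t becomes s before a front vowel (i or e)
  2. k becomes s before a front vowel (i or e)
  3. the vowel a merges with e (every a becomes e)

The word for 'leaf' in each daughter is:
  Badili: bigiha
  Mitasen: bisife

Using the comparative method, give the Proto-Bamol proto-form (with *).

*bikifa

Position 5: Badili has h, Mitasen has f. Mitasen preserves f here (none of its changes turn any other segment into f), so the proto-segment is *f.
Position 6: Badili has a, Mitasen has e. Badili preserves a here (none of its changes turn any other segment into a), so the proto-segment is *a.
Position 3: Badili has g, Mitasen has s. Taking the neighbouring segments as reconstructed: Badili g could go back to *k or *g; Mitasen s could go back to *t or *k or *s — the one source consistent with every daughter is *k.
This points to *bikifa. Verify forward in each daughter:
Badili: *bikifa
  bikifa → bikiha   [unconditioned shift]
  bikiha → bigiha   [intervocalic voicing]
  giving Badili bigiha.
Mitasen: *bikifa > bisifa > bisife  (by palatalisation, vowel merger)
*bikifa is the unique common source.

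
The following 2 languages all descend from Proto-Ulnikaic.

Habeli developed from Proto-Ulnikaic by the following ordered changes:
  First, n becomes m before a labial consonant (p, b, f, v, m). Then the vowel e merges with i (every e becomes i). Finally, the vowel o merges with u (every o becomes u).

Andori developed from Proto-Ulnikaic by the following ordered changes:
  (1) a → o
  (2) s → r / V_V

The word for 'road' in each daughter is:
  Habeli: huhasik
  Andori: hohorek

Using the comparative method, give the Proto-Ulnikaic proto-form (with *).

Position 4: Habeli has a, Andori has o. Habeli preserves a here (none of its changes turn any other segment into a), so the proto-segment is *a.
Position 6: Habeli has i, Andori has e. Andori preserves e here (none of its changes turn any other segment into e), so the proto-segment is *e.
Position 5: Habeli has s, Andori has r. Habeli preserves s here (none of its changes turn any other segment into s), so the proto-segment is *s.
Continuing position by position gives *hohasek; check it forward:
Habeli: *hohasek > hohasik > huhasik  (by vowel merger, vowel merger)
Andori: *hohasek > hohosek > hohorek  (by vowel merger, rhotacism)
Only *hohasek yields all of Habeli huhasik, Andori hohorek.

*hohasek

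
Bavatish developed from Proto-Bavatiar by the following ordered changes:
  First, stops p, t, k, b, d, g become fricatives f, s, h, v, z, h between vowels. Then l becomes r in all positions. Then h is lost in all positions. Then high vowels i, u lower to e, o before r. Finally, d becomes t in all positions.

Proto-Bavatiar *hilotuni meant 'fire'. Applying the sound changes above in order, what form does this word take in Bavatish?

Bavatish: start from *hilotuni.
  rule 1 (intervocalic lenition): hilotuni → hilosuni
  rule 2 (unconditioned shift): hilosuni → hirosuni
  rule 3 (h-loss): hirosuni → irosuni
  rule 4 (pre-rhotic lowering): irosuni → erosuni
  rule 5: no change — erosuni
  ⇒ Bavatish erosuni

erosuni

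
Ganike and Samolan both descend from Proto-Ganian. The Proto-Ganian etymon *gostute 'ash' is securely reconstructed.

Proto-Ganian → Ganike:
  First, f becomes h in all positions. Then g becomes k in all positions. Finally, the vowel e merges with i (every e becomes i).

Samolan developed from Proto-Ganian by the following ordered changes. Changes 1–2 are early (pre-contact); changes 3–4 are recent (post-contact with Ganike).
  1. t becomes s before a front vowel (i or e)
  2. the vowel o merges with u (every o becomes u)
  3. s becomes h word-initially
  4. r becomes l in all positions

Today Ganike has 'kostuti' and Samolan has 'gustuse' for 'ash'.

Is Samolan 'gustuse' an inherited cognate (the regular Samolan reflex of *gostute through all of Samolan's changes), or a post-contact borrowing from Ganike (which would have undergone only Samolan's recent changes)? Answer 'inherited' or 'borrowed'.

inherited

If inherited, *gostute would pass through all of Samolan's changes:
Samolan: *gostute
  gostute → gostuse   [palatalisation]
  gostuse → gustuse   [vowel merger]
  gustuse (rule 3 does not apply)
  gustuse (rule 4 does not apply)
  giving Samolan gustuse.
If borrowed from Ganike 'kostuti' after the early changes, it would undergo only the recent ones:
  rule 3 (debuccalisation): no change (kostuti)
  rule 4 (unconditioned shift): no change (kostuti)
  ⇒ as a loan: kostuti
Samolan 'gustuse' matches the inherited outcome exactly, so it is an inherited cognate, not a loan.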